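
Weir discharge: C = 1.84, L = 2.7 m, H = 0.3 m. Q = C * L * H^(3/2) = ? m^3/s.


Q = C * L * H^(3/2) = 1.84 * 2.7 * 0.3^1.5 = 1.84 * 2.7 * 0.164317

0.8163 m^3/s


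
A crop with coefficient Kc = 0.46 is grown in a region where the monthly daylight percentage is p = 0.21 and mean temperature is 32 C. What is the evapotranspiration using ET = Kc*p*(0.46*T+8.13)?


ET = Kc * p * (0.46*T + 8.13)
ET = 0.46 * 0.21 * (0.46*32 + 8.13)
ET = 0.46 * 0.21 * 22.8500

2.2073 mm/day


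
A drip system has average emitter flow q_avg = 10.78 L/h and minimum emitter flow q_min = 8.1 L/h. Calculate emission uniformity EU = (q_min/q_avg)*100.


EU = (q_min/q_avg)*100 = (8.1/10.78)*100 = 75.1391%

75.1391 %


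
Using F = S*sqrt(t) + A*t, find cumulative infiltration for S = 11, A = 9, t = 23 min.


F = S*sqrt(t) + A*t
F = 11*sqrt(23) + 9*23
F = 11*4.795832 + 207

259.7542 mm


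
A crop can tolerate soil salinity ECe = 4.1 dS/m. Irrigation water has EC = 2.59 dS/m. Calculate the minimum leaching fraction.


LR = ECiw / (5*ECe - ECiw)
LR = 2.59 / (5*4.1 - 2.59)
LR = 2.59 / 17.9100

0.1446


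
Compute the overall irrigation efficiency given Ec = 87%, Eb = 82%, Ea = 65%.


Ec = 0.87, Eb = 0.82, Ea = 0.65
E = 0.87 * 0.82 * 0.65 * 100 = 46.3710%

46.3710 %


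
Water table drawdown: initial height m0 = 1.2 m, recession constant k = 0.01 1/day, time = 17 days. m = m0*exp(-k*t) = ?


m = m0 * exp(-k*t)
m = 1.2 * exp(-0.01 * 17)
m = 1.2 * exp(-0.1700)

1.0124 m


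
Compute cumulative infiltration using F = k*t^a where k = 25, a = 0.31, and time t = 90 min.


F = k * t^a = 25 * 90^0.31
F = 25 * 4.034737

100.8684 mm


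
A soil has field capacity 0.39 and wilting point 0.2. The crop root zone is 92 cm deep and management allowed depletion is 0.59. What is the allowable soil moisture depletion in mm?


SMD = (FC - PWP) * d * MAD * 10
SMD = (0.39 - 0.2) * 92 * 0.59 * 10
SMD = 0.1900 * 92 * 0.59 * 10

103.1320 mm


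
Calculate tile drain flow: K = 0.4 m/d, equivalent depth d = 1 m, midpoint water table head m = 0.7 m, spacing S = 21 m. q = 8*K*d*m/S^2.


q = 8*K*d*m/S^2
q = 8*0.4*1*0.7/21^2
q = 2.2400 / 441

0.0051 m/d


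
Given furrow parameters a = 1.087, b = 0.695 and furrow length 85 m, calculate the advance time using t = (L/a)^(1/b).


t = (L/a)^(1/b)
t = (85/1.087)^(1/0.695)
t = 78.196872^(1/0.695)

529.6799 min


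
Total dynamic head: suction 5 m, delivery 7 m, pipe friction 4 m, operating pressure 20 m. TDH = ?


TDH = Hs + Hd + hf + Hp = 5 + 7 + 4 + 20 = 36

36 m


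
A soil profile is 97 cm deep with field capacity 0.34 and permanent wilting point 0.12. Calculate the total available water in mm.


AWC = (FC - PWP) * d * 10
AWC = (0.34 - 0.12) * 97 * 10
AWC = 0.2200 * 97 * 10

213.4000 mm


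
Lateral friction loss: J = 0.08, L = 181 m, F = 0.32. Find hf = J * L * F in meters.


hf = J * L * F = 0.08 * 181 * 0.32 = 4.6336 m

4.6336 m


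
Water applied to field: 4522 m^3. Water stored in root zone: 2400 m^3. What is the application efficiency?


Ea = V_root / V_field * 100 = 2400 / 4522 * 100 = 53.0739%

53.0739 %


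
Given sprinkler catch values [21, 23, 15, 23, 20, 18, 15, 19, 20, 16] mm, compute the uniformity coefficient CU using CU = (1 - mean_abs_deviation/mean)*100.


mean = 19.000000 mm
MAD = 2.400000 mm
CU = (1 - 2.400000/19.000000)*100

87.3684 %


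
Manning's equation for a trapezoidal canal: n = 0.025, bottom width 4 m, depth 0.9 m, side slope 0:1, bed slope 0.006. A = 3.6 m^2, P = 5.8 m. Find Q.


R = A/P = 3.6/5.8 = 0.620690
Q = (1/0.025) * 3.6 * 0.620690^(2/3) * 0.006^0.5

8.1162 m^3/s


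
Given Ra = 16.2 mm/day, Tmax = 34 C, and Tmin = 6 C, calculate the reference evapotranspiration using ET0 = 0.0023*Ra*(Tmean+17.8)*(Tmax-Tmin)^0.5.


Tmean = (Tmax + Tmin)/2 = (34 + 6)/2 = 20.0
ET0 = 0.0023 * 16.2 * (20.0 + 17.8) * sqrt(34 - 6)
ET0 = 0.0023 * 16.2 * 37.8 * 5.291503

7.4527 mm/day


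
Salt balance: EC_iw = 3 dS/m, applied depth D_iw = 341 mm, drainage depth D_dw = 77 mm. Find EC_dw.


EC_dw = EC_iw * D_iw / D_dw
EC_dw = 3 * 341 / 77
EC_dw = 1023 / 77

13.2857 dS/m


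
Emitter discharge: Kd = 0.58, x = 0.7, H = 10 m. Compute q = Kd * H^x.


q = Kd * H^x = 0.58 * 10^0.7 = 0.58 * 5.011872

2.9069 L/h


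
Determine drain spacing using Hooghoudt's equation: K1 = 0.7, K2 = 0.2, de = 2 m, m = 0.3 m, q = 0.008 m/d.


S^2 = 8*K2*de*m/q + 4*K1*m^2/q
S^2 = 8*0.2*2*0.3/0.008 + 4*0.7*0.3^2/0.008
S = sqrt(151.5000)

12.3085 m


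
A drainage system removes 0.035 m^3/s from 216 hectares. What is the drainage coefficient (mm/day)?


DC = Q * 86400 / (A * 10000) * 1000
DC = 0.035 * 86400 / (216 * 10000) * 1000
DC = 3024000.0000 / 2160000

1.4000 mm/day


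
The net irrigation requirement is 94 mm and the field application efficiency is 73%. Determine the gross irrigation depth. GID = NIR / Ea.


Ea = 73% = 0.73
GID = NIR / Ea = 94 / 0.73 = 128.7671 mm

128.7671 mm


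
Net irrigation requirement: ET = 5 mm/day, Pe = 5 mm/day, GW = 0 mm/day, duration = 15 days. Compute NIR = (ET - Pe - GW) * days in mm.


Daily deficit = ET - Pe - GW = 5 - 5 - 0 = 0 mm/day
NIR = 0 * 15 = 0 mm

0 mm


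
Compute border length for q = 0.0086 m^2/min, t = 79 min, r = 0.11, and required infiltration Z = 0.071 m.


L = q*t/((1+r)*Z)
L = 0.0086*79/((1+0.11)*0.071)
L = 0.6794/0.07881

8.6207 m


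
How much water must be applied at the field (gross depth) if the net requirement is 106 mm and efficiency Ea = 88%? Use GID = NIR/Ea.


Ea = 88% = 0.88
GID = NIR / Ea = 106 / 0.88 = 120.4545 mm

120.4545 mm


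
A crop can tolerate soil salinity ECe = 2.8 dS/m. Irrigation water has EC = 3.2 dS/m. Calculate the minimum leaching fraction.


LR = ECiw / (5*ECe - ECiw)
LR = 3.2 / (5*2.8 - 3.2)
LR = 3.2 / 10.8000

0.2963


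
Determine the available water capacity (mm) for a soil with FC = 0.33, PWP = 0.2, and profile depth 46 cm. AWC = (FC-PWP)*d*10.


AWC = (FC - PWP) * d * 10
AWC = (0.33 - 0.2) * 46 * 10
AWC = 0.1300 * 46 * 10

59.8000 mm


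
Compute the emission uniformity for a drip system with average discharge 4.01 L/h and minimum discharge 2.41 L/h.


EU = (q_min/q_avg)*100 = (2.41/4.01)*100 = 60.0998%

60.0998 %


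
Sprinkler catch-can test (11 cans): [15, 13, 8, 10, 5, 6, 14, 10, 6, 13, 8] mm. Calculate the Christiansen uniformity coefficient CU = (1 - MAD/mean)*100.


mean = 9.818182 mm
MAD = 2.925620 mm
CU = (1 - 2.925620/9.818182)*100

70.2020 %


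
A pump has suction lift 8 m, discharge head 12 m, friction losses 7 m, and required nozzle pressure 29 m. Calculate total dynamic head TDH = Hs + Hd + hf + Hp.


TDH = Hs + Hd + hf + Hp = 8 + 12 + 7 + 29 = 56

56 m


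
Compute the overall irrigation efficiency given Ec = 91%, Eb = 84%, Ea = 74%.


Ec = 0.91, Eb = 0.84, Ea = 0.74
E = 0.91 * 0.84 * 0.74 * 100 = 56.5656%

56.5656 %


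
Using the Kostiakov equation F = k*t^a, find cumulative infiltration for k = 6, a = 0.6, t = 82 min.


F = k * t^a = 6 * 82^0.6
F = 6 * 14.069813

84.4189 mm


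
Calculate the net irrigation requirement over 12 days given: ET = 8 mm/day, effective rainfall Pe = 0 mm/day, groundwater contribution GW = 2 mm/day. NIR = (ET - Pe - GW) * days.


Daily deficit = ET - Pe - GW = 8 - 0 - 2 = 6 mm/day
NIR = 6 * 12 = 72 mm

72.0000 mm


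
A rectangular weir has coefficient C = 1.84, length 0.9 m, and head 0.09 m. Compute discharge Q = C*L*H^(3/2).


Q = C * L * H^(3/2) = 1.84 * 0.9 * 0.09^1.5 = 1.84 * 0.9 * 0.027000

0.0447 m^3/s


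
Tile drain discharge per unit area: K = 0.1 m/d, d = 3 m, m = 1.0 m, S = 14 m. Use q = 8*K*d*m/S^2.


q = 8*K*d*m/S^2
q = 8*0.1*3*1.0/14^2
q = 2.4000 / 196

0.0122 m/d


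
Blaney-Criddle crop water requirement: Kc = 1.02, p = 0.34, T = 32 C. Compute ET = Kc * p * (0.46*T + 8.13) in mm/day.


ET = Kc * p * (0.46*T + 8.13)
ET = 1.02 * 0.34 * (0.46*32 + 8.13)
ET = 1.02 * 0.34 * 22.8500

7.9244 mm/day


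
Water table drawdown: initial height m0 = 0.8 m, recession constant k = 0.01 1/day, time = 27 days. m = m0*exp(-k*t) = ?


m = m0 * exp(-k*t)
m = 0.8 * exp(-0.01 * 27)
m = 0.8 * exp(-0.2700)

0.6107 m


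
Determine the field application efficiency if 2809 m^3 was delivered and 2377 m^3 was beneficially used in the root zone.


Ea = V_root / V_field * 100 = 2377 / 2809 * 100 = 84.6209%

84.6209 %


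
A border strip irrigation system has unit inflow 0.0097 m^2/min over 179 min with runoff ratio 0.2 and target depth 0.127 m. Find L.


L = q*t/((1+r)*Z)
L = 0.0097*179/((1+0.2)*0.127)
L = 1.7363/0.1524

11.3930 m


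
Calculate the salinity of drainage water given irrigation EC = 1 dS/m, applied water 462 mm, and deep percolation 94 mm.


EC_dw = EC_iw * D_iw / D_dw
EC_dw = 1 * 462 / 94
EC_dw = 462 / 94

4.9149 dS/m


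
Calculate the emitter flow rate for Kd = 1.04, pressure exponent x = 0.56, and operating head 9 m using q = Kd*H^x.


q = Kd * H^x = 1.04 * 9^0.56 = 1.04 * 3.422755

3.5597 L/h


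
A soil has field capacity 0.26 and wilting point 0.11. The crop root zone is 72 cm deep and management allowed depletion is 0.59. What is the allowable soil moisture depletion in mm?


SMD = (FC - PWP) * d * MAD * 10
SMD = (0.26 - 0.11) * 72 * 0.59 * 10
SMD = 0.1500 * 72 * 0.59 * 10

63.7200 mm


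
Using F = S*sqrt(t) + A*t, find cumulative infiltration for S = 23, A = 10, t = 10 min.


F = S*sqrt(t) + A*t
F = 23*sqrt(10) + 10*10
F = 23*3.162278 + 100

172.7324 mm


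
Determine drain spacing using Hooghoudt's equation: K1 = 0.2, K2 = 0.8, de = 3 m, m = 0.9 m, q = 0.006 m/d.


S^2 = 8*K2*de*m/q + 4*K1*m^2/q
S^2 = 8*0.8*3*0.9/0.006 + 4*0.2*0.9^2/0.006
S = sqrt(2988.0000)

54.6626 m


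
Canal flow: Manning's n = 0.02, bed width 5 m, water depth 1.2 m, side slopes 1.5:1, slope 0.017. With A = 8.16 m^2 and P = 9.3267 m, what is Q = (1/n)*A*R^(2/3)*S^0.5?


R = A/P = 8.16/9.3267 = 0.874908
Q = (1/0.02) * 8.16 * 0.874908^(2/3) * 0.017^0.5

48.6623 m^3/s


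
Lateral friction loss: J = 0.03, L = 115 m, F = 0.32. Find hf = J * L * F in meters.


hf = J * L * F = 0.03 * 115 * 0.32 = 1.1040 m

1.1040 m


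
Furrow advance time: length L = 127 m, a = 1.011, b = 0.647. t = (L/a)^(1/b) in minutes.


t = (L/a)^(1/b)
t = (127/1.011)^(1/0.647)
t = 125.618200^(1/0.647)

1755.0329 min


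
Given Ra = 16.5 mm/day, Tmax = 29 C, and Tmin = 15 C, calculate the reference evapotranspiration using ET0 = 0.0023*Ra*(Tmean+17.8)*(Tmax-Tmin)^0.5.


Tmean = (Tmax + Tmin)/2 = (29 + 15)/2 = 22.0
ET0 = 0.0023 * 16.5 * (22.0 + 17.8) * sqrt(29 - 15)
ET0 = 0.0023 * 16.5 * 39.8 * 3.741657

5.6514 mm/day


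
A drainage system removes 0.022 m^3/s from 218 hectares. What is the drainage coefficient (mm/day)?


DC = Q * 86400 / (A * 10000) * 1000
DC = 0.022 * 86400 / (218 * 10000) * 1000
DC = 1900800.0000 / 2180000

0.8719 mm/day


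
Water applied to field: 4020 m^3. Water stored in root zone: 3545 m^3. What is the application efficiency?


Ea = V_root / V_field * 100 = 3545 / 4020 * 100 = 88.1841%

88.1841 %


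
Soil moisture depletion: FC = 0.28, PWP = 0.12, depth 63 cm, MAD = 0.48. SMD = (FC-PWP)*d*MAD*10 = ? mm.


SMD = (FC - PWP) * d * MAD * 10
SMD = (0.28 - 0.12) * 63 * 0.48 * 10
SMD = 0.1600 * 63 * 0.48 * 10

48.3840 mm


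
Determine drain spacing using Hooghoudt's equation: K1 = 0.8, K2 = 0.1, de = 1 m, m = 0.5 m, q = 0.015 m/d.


S^2 = 8*K2*de*m/q + 4*K1*m^2/q
S^2 = 8*0.1*1*0.5/0.015 + 4*0.8*0.5^2/0.015
S = sqrt(80.0000)

8.9443 m


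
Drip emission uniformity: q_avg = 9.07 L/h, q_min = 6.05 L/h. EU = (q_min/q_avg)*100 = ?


EU = (q_min/q_avg)*100 = (6.05/9.07)*100 = 66.7034%

66.7034 %


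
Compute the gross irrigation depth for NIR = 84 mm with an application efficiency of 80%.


Ea = 80% = 0.8
GID = NIR / Ea = 84 / 0.8 = 105.0000 mm

105.0000 mm


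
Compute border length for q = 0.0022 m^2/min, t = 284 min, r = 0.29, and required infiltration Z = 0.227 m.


L = q*t/((1+r)*Z)
L = 0.0022*284/((1+0.29)*0.227)
L = 0.6248/0.29283

2.1337 m


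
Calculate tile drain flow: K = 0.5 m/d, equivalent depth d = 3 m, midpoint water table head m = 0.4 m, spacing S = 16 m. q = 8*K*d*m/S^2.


q = 8*K*d*m/S^2
q = 8*0.5*3*0.4/16^2
q = 4.8000 / 256

0.0188 m/d


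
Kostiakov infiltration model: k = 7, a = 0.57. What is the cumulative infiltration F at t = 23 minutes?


F = k * t^a = 7 * 23^0.57
F = 7 * 5.972895

41.8103 mm


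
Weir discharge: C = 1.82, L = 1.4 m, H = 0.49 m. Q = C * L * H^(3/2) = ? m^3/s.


Q = C * L * H^(3/2) = 1.82 * 1.4 * 0.49^1.5 = 1.82 * 1.4 * 0.343000

0.8740 m^3/s


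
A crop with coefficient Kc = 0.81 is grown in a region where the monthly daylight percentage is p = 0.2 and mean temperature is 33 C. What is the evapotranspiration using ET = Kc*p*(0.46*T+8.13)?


ET = Kc * p * (0.46*T + 8.13)
ET = 0.81 * 0.2 * (0.46*33 + 8.13)
ET = 0.81 * 0.2 * 23.3100

3.7762 mm/day


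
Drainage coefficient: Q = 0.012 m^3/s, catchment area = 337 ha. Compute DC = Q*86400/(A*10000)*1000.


DC = Q * 86400 / (A * 10000) * 1000
DC = 0.012 * 86400 / (337 * 10000) * 1000
DC = 1036800.0000 / 3370000

0.3077 mm/day


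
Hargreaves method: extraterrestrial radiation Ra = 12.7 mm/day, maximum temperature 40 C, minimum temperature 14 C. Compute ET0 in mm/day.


Tmean = (Tmax + Tmin)/2 = (40 + 14)/2 = 27.0
ET0 = 0.0023 * 12.7 * (27.0 + 17.8) * sqrt(40 - 14)
ET0 = 0.0023 * 12.7 * 44.8 * 5.099020

6.6726 mm/day


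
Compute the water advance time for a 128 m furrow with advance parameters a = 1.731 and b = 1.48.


t = (L/a)^(1/b)
t = (128/1.731)^(1/1.48)
t = 73.945696^(1/1.48)

18.3138 min


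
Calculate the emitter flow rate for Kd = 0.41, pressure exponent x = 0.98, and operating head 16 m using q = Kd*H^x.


q = Kd * H^x = 0.41 * 16^0.98 = 0.41 * 15.136922

6.2061 L/h


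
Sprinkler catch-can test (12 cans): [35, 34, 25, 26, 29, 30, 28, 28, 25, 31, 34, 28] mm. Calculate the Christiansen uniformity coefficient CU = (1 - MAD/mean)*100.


mean = 29.416667 mm
MAD = 2.819444 mm
CU = (1 - 2.819444/29.416667)*100

90.4155 %


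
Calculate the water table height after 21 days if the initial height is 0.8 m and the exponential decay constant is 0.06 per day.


m = m0 * exp(-k*t)
m = 0.8 * exp(-0.06 * 21)
m = 0.8 * exp(-1.2600)

0.2269 m


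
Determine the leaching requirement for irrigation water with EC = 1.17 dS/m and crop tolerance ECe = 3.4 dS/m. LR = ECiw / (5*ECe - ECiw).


LR = ECiw / (5*ECe - ECiw)
LR = 1.17 / (5*3.4 - 1.17)
LR = 1.17 / 15.8300

0.0739


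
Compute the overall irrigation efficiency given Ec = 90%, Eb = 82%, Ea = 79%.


Ec = 0.9, Eb = 0.82, Ea = 0.79
E = 0.9 * 0.82 * 0.79 * 100 = 58.3020%

58.3020 %


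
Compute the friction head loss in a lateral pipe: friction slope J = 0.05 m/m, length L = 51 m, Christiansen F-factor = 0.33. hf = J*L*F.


hf = J * L * F = 0.05 * 51 * 0.33 = 0.8415 m

0.8415 m


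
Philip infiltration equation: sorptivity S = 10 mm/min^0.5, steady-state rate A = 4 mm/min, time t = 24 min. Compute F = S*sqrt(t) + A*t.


F = S*sqrt(t) + A*t
F = 10*sqrt(24) + 4*24
F = 10*4.898979 + 96

144.9898 mm


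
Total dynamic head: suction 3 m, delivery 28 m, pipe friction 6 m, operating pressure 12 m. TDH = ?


TDH = Hs + Hd + hf + Hp = 3 + 28 + 6 + 12 = 49

49 m


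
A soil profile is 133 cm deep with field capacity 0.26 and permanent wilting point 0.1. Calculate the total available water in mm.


AWC = (FC - PWP) * d * 10
AWC = (0.26 - 0.1) * 133 * 10
AWC = 0.1600 * 133 * 10

212.8000 mm


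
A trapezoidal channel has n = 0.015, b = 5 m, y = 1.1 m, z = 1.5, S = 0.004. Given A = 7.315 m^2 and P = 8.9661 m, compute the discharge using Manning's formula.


R = A/P = 7.315/8.9661 = 0.815851
Q = (1/0.015) * 7.315 * 0.815851^(2/3) * 0.004^0.5

26.9294 m^3/s


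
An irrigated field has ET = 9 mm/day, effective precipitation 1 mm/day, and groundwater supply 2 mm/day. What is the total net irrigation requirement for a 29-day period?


Daily deficit = ET - Pe - GW = 9 - 1 - 2 = 6 mm/day
NIR = 6 * 29 = 174 mm

174.0000 mm


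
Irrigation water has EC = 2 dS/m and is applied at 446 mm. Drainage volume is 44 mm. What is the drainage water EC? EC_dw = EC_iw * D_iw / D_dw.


EC_dw = EC_iw * D_iw / D_dw
EC_dw = 2 * 446 / 44
EC_dw = 892 / 44

20.2727 dS/m


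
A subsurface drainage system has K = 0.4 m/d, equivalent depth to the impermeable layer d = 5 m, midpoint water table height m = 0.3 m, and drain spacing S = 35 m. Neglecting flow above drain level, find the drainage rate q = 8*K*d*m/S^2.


q = 8*K*d*m/S^2
q = 8*0.4*5*0.3/35^2
q = 4.8000 / 1225

0.0039 m/d


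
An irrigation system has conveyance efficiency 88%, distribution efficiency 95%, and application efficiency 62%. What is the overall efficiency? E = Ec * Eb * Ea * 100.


Ec = 0.88, Eb = 0.95, Ea = 0.62
E = 0.88 * 0.95 * 0.62 * 100 = 51.8320%

51.8320 %


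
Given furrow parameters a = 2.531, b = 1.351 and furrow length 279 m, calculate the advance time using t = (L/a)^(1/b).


t = (L/a)^(1/b)
t = (279/2.531)^(1/1.351)
t = 110.233109^(1/1.351)

32.4866 min


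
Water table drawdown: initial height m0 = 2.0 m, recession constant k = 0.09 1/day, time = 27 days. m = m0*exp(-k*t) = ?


m = m0 * exp(-k*t)
m = 2.0 * exp(-0.09 * 27)
m = 2.0 * exp(-2.4300)

0.1761 m


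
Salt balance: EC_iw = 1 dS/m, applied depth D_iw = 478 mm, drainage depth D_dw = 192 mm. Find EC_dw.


EC_dw = EC_iw * D_iw / D_dw
EC_dw = 1 * 478 / 192
EC_dw = 478 / 192

2.4896 dS/m


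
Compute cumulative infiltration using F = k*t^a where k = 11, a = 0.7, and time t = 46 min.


F = k * t^a = 11 * 46^0.7
F = 11 * 14.585808

160.4439 mm


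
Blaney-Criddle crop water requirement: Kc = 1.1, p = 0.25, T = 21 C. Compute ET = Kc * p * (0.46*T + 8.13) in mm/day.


ET = Kc * p * (0.46*T + 8.13)
ET = 1.1 * 0.25 * (0.46*21 + 8.13)
ET = 1.1 * 0.25 * 17.7900

4.8922 mm/day


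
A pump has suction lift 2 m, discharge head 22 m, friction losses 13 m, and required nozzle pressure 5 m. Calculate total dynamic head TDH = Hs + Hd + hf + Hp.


TDH = Hs + Hd + hf + Hp = 2 + 22 + 13 + 5 = 42

42 m


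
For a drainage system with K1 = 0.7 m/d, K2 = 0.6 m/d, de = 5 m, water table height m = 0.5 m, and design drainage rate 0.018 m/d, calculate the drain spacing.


S^2 = 8*K2*de*m/q + 4*K1*m^2/q
S^2 = 8*0.6*5*0.5/0.018 + 4*0.7*0.5^2/0.018
S = sqrt(705.5556)

26.5623 m


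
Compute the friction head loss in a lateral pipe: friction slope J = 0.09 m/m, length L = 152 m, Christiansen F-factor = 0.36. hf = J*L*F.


hf = J * L * F = 0.09 * 152 * 0.36 = 4.9248 m

4.9248 m


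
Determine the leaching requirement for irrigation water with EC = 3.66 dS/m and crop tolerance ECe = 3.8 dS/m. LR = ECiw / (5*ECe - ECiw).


LR = ECiw / (5*ECe - ECiw)
LR = 3.66 / (5*3.8 - 3.66)
LR = 3.66 / 15.3400

0.2386


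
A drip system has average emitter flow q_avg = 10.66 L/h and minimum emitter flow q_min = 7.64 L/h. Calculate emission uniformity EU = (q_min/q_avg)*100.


EU = (q_min/q_avg)*100 = (7.64/10.66)*100 = 71.6698%

71.6698 %


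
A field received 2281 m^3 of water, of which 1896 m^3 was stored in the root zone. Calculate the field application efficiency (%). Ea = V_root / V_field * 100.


Ea = V_root / V_field * 100 = 1896 / 2281 * 100 = 83.1214%

83.1214 %


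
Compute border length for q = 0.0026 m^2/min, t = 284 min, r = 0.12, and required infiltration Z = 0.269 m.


L = q*t/((1+r)*Z)
L = 0.0026*284/((1+0.12)*0.269)
L = 0.7384/0.30128

2.4509 m


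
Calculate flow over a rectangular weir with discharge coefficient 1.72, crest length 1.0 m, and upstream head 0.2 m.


Q = C * L * H^(3/2) = 1.72 * 1.0 * 0.2^1.5 = 1.72 * 1.0 * 0.089443

0.1538 m^3/s


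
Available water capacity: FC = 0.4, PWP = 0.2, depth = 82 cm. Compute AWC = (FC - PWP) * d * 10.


AWC = (FC - PWP) * d * 10
AWC = (0.4 - 0.2) * 82 * 10
AWC = 0.2000 * 82 * 10

164.0000 mm


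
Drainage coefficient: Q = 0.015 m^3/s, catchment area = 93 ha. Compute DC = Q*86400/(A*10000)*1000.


DC = Q * 86400 / (A * 10000) * 1000
DC = 0.015 * 86400 / (93 * 10000) * 1000
DC = 1296000.0000 / 930000

1.3935 mm/day


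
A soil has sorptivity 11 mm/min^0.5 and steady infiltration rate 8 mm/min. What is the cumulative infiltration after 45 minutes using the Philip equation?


F = S*sqrt(t) + A*t
F = 11*sqrt(45) + 8*45
F = 11*6.708204 + 360

433.7902 mm


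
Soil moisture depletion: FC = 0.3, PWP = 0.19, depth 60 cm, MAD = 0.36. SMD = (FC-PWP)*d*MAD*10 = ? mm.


SMD = (FC - PWP) * d * MAD * 10
SMD = (0.3 - 0.19) * 60 * 0.36 * 10
SMD = 0.1100 * 60 * 0.36 * 10

23.7600 mm


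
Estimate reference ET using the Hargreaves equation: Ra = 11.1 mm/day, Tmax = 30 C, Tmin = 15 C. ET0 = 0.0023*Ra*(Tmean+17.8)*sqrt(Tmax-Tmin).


Tmean = (Tmax + Tmin)/2 = (30 + 15)/2 = 22.5
ET0 = 0.0023 * 11.1 * (22.5 + 17.8) * sqrt(30 - 15)
ET0 = 0.0023 * 11.1 * 40.3 * 3.872983

3.9848 mm/day


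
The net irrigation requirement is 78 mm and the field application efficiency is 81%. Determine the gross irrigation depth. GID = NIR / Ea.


Ea = 81% = 0.81
GID = NIR / Ea = 78 / 0.81 = 96.2963 mm

96.2963 mm


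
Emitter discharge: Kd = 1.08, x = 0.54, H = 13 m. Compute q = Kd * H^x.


q = Kd * H^x = 1.08 * 13^0.54 = 1.08 * 3.995116

4.3147 L/h


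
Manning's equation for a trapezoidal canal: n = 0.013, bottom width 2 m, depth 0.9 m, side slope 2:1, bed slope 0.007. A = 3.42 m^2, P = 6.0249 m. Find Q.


R = A/P = 3.42/6.0249 = 0.567644
Q = (1/0.013) * 3.42 * 0.567644^(2/3) * 0.007^0.5

15.0898 m^3/s


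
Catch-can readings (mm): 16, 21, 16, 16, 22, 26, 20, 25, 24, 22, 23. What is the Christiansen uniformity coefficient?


mean = 21.000000 mm
MAD = 2.909091 mm
CU = (1 - 2.909091/21.000000)*100

86.1472 %


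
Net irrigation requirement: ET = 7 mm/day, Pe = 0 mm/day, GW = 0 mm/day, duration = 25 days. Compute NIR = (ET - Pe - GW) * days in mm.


Daily deficit = ET - Pe - GW = 7 - 0 - 0 = 7 mm/day
NIR = 7 * 25 = 175 mm

175.0000 mm


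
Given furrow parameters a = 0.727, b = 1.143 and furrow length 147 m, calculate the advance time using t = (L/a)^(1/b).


t = (L/a)^(1/b)
t = (147/0.727)^(1/1.143)
t = 202.200825^(1/1.143)

104.0658 min


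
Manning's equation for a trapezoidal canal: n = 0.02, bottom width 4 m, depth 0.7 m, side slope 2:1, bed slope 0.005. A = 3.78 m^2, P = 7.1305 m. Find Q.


R = A/P = 3.78/7.1305 = 0.530117
Q = (1/0.02) * 3.78 * 0.530117^(2/3) * 0.005^0.5

8.7538 m^3/s


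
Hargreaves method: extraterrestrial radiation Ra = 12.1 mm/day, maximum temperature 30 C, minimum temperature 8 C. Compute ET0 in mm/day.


Tmean = (Tmax + Tmin)/2 = (30 + 8)/2 = 19.0
ET0 = 0.0023 * 12.1 * (19.0 + 17.8) * sqrt(30 - 8)
ET0 = 0.0023 * 12.1 * 36.8 * 4.690416

4.8037 mm/day


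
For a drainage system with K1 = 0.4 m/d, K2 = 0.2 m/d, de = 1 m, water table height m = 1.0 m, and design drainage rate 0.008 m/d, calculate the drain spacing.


S^2 = 8*K2*de*m/q + 4*K1*m^2/q
S^2 = 8*0.2*1*1.0/0.008 + 4*0.4*1.0^2/0.008
S = sqrt(400.0000)

20.0000 m


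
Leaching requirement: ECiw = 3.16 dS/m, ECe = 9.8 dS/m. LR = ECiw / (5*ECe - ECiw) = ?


LR = ECiw / (5*ECe - ECiw)
LR = 3.16 / (5*9.8 - 3.16)
LR = 3.16 / 45.8400

0.0689


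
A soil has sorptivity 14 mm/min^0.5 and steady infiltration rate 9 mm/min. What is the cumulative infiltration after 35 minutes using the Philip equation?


F = S*sqrt(t) + A*t
F = 14*sqrt(35) + 9*35
F = 14*5.916080 + 315

397.8251 mm


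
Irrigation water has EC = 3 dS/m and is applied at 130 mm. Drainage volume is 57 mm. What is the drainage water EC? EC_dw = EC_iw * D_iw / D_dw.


EC_dw = EC_iw * D_iw / D_dw
EC_dw = 3 * 130 / 57
EC_dw = 390 / 57

6.8421 dS/m


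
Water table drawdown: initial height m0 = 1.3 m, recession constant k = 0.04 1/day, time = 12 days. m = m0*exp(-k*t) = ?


m = m0 * exp(-k*t)
m = 1.3 * exp(-0.04 * 12)
m = 1.3 * exp(-0.4800)

0.8044 m


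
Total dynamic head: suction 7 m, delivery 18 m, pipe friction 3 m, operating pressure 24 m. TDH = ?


TDH = Hs + Hd + hf + Hp = 7 + 18 + 3 + 24 = 52

52 m


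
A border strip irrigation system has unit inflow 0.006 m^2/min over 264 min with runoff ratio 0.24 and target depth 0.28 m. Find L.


L = q*t/((1+r)*Z)
L = 0.006*264/((1+0.24)*0.28)
L = 1.584/0.3472

4.5622 m


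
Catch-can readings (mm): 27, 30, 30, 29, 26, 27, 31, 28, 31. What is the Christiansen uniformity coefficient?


mean = 28.777778 mm
MAD = 1.580247 mm
CU = (1 - 1.580247/28.777778)*100

94.5088 %


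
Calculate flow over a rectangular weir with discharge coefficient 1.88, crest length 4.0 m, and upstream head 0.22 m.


Q = C * L * H^(3/2) = 1.88 * 4.0 * 0.22^1.5 = 1.88 * 4.0 * 0.103189

0.7760 m^3/s


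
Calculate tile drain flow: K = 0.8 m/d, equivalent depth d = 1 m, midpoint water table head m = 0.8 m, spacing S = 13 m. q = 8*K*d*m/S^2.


q = 8*K*d*m/S^2
q = 8*0.8*1*0.8/13^2
q = 5.1200 / 169

0.0303 m/d


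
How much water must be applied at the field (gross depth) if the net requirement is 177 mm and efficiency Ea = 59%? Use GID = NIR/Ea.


Ea = 59% = 0.59
GID = NIR / Ea = 177 / 0.59 = 300.0000 mm

300.0000 mm


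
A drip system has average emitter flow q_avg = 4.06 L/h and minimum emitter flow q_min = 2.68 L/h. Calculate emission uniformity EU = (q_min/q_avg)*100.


EU = (q_min/q_avg)*100 = (2.68/4.06)*100 = 66.0099%

66.0099 %


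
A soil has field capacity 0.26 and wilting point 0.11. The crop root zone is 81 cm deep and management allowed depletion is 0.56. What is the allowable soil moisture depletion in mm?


SMD = (FC - PWP) * d * MAD * 10
SMD = (0.26 - 0.11) * 81 * 0.56 * 10
SMD = 0.1500 * 81 * 0.56 * 10

68.0400 mm


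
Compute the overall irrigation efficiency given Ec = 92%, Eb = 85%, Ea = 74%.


Ec = 0.92, Eb = 0.85, Ea = 0.74
E = 0.92 * 0.85 * 0.74 * 100 = 57.8680%

57.8680 %


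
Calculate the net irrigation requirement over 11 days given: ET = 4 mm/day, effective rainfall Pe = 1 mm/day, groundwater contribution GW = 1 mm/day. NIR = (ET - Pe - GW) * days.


Daily deficit = ET - Pe - GW = 4 - 1 - 1 = 2 mm/day
NIR = 2 * 11 = 22 mm

22.0000 mm


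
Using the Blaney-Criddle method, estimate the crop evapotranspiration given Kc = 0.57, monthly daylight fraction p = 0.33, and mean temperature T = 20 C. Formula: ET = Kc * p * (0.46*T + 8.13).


ET = Kc * p * (0.46*T + 8.13)
ET = 0.57 * 0.33 * (0.46*20 + 8.13)
ET = 0.57 * 0.33 * 17.3300

3.2598 mm/day


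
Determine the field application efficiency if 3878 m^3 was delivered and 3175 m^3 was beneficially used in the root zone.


Ea = V_root / V_field * 100 = 3175 / 3878 * 100 = 81.8721%

81.8721 %


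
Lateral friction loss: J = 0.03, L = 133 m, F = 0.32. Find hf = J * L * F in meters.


hf = J * L * F = 0.03 * 133 * 0.32 = 1.2768 m

1.2768 m


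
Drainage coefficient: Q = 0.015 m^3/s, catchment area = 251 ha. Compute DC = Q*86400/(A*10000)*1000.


DC = Q * 86400 / (A * 10000) * 1000
DC = 0.015 * 86400 / (251 * 10000) * 1000
DC = 1296000.0000 / 2510000

0.5163 mm/day


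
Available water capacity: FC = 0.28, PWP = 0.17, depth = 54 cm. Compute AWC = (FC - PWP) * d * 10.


AWC = (FC - PWP) * d * 10
AWC = (0.28 - 0.17) * 54 * 10
AWC = 0.1100 * 54 * 10

59.4000 mm


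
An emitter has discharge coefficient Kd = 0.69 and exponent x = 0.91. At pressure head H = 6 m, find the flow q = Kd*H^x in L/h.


q = Kd * H^x = 0.69 * 6^0.91 = 0.69 * 5.106433

3.5234 L/h


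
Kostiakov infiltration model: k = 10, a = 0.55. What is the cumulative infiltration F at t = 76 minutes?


F = k * t^a = 10 * 76^0.55
F = 10 * 10.825488

108.2549 mm


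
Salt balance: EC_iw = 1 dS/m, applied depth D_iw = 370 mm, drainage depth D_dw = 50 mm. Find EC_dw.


EC_dw = EC_iw * D_iw / D_dw
EC_dw = 1 * 370 / 50
EC_dw = 370 / 50

7.4000 dS/m


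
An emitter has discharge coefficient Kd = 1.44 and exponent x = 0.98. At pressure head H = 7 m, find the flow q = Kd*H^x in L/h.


q = Kd * H^x = 1.44 * 7^0.98 = 1.44 * 6.732806

9.6952 L/h


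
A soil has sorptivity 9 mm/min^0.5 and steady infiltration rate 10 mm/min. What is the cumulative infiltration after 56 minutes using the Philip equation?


F = S*sqrt(t) + A*t
F = 9*sqrt(56) + 10*56
F = 9*7.483315 + 560

627.3498 mm


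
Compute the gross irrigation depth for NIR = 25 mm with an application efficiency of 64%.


Ea = 64% = 0.64
GID = NIR / Ea = 25 / 0.64 = 39.0625 mm

39.0625 mm


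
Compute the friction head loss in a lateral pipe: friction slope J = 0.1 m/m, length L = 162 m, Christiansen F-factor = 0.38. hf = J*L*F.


hf = J * L * F = 0.1 * 162 * 0.38 = 6.1560 m

6.1560 m


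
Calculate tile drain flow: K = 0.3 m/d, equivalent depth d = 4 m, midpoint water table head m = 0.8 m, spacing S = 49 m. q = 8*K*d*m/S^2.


q = 8*K*d*m/S^2
q = 8*0.3*4*0.8/49^2
q = 7.6800 / 2401

0.0032 m/d


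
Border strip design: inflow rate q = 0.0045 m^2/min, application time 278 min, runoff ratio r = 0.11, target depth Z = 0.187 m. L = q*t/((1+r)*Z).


L = q*t/((1+r)*Z)
L = 0.0045*278/((1+0.11)*0.187)
L = 1.251/0.20757

6.0269 m


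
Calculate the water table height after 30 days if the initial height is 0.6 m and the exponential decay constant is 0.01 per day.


m = m0 * exp(-k*t)
m = 0.6 * exp(-0.01 * 30)
m = 0.6 * exp(-0.3000)

0.4445 m


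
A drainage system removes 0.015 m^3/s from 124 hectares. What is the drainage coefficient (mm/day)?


DC = Q * 86400 / (A * 10000) * 1000
DC = 0.015 * 86400 / (124 * 10000) * 1000
DC = 1296000.0000 / 1240000

1.0452 mm/day


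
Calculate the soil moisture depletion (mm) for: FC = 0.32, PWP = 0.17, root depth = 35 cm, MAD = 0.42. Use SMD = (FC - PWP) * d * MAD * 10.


SMD = (FC - PWP) * d * MAD * 10
SMD = (0.32 - 0.17) * 35 * 0.42 * 10
SMD = 0.1500 * 35 * 0.42 * 10

22.0500 mm


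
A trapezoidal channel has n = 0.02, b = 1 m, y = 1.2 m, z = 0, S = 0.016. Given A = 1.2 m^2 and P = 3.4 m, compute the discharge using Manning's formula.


R = A/P = 1.2/3.4 = 0.352941
Q = (1/0.02) * 1.2 * 0.352941^(2/3) * 0.016^0.5

3.7904 m^3/s


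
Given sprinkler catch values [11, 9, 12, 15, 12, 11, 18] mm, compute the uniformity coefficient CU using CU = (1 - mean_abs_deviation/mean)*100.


mean = 12.571429 mm
MAD = 2.244898 mm
CU = (1 - 2.244898/12.571429)*100

82.1429 %


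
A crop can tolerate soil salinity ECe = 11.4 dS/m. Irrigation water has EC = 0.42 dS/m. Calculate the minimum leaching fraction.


LR = ECiw / (5*ECe - ECiw)
LR = 0.42 / (5*11.4 - 0.42)
LR = 0.42 / 56.5800

0.0074


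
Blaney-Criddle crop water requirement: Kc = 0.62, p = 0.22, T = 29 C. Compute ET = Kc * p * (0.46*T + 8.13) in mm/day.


ET = Kc * p * (0.46*T + 8.13)
ET = 0.62 * 0.22 * (0.46*29 + 8.13)
ET = 0.62 * 0.22 * 21.4700

2.9285 mm/day


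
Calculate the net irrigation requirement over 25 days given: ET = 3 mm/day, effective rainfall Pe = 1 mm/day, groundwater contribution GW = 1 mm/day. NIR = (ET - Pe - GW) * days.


Daily deficit = ET - Pe - GW = 3 - 1 - 1 = 1 mm/day
NIR = 1 * 25 = 25 mm

25.0000 mm


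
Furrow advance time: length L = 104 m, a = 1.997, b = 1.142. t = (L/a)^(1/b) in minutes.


t = (L/a)^(1/b)
t = (104/1.997)^(1/1.142)
t = 52.078117^(1/1.142)

31.8567 min


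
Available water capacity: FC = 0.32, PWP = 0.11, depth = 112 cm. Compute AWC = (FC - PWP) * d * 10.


AWC = (FC - PWP) * d * 10
AWC = (0.32 - 0.11) * 112 * 10
AWC = 0.2100 * 112 * 10

235.2000 mm


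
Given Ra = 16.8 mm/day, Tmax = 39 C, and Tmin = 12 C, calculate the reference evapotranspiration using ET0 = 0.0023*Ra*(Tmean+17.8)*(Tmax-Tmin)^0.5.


Tmean = (Tmax + Tmin)/2 = (39 + 12)/2 = 25.5
ET0 = 0.0023 * 16.8 * (25.5 + 17.8) * sqrt(39 - 12)
ET0 = 0.0023 * 16.8 * 43.3 * 5.196152

8.6937 mm/day


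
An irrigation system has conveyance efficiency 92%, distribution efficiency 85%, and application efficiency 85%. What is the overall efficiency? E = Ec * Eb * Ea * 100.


Ec = 0.92, Eb = 0.85, Ea = 0.85
E = 0.92 * 0.85 * 0.85 * 100 = 66.4700%

66.4700 %


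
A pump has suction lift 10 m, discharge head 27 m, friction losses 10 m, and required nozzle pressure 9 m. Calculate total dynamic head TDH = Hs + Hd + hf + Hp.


TDH = Hs + Hd + hf + Hp = 10 + 27 + 10 + 9 = 56

56 m


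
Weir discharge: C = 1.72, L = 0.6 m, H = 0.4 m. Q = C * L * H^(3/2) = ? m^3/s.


Q = C * L * H^(3/2) = 1.72 * 0.6 * 0.4^1.5 = 1.72 * 0.6 * 0.252982

0.2611 m^3/s


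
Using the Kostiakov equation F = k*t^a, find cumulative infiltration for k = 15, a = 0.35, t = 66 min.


F = k * t^a = 15 * 66^0.35
F = 15 * 4.333516

65.0027 mm


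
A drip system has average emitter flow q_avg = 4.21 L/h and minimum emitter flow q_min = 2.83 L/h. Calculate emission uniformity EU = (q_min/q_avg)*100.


EU = (q_min/q_avg)*100 = (2.83/4.21)*100 = 67.2209%

67.2209 %


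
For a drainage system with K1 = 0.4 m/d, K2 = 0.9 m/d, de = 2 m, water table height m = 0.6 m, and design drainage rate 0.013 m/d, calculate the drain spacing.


S^2 = 8*K2*de*m/q + 4*K1*m^2/q
S^2 = 8*0.9*2*0.6/0.013 + 4*0.4*0.6^2/0.013
S = sqrt(708.9231)

26.6256 m


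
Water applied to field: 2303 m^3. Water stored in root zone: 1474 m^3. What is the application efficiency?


Ea = V_root / V_field * 100 = 1474 / 2303 * 100 = 64.0035%

64.0035 %


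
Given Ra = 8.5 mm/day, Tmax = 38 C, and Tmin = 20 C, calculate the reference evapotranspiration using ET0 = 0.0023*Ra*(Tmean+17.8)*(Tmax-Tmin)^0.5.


Tmean = (Tmax + Tmin)/2 = (38 + 20)/2 = 29.0
ET0 = 0.0023 * 8.5 * (29.0 + 17.8) * sqrt(38 - 20)
ET0 = 0.0023 * 8.5 * 46.8 * 4.242641

3.8818 mm/day


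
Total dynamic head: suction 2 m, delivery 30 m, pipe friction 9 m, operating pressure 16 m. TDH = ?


TDH = Hs + Hd + hf + Hp = 2 + 30 + 9 + 16 = 57

57 m


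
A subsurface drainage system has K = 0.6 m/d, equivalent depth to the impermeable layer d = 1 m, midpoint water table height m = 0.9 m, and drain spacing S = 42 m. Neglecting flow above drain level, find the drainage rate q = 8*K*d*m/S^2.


q = 8*K*d*m/S^2
q = 8*0.6*1*0.9/42^2
q = 4.3200 / 1764

0.0024 m/d


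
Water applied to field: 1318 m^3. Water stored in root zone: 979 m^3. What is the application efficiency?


Ea = V_root / V_field * 100 = 979 / 1318 * 100 = 74.2792%

74.2792 %


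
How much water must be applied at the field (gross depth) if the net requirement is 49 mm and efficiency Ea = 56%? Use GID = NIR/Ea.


Ea = 56% = 0.56
GID = NIR / Ea = 49 / 0.56 = 87.5000 mm

87.5000 mm


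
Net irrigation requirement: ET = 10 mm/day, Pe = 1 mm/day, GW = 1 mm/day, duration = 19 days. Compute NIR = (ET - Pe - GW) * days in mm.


Daily deficit = ET - Pe - GW = 10 - 1 - 1 = 8 mm/day
NIR = 8 * 19 = 152 mm

152.0000 mm


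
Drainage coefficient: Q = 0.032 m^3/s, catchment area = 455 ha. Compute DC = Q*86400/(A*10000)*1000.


DC = Q * 86400 / (A * 10000) * 1000
DC = 0.032 * 86400 / (455 * 10000) * 1000
DC = 2764800.0000 / 4550000

0.6076 mm/day


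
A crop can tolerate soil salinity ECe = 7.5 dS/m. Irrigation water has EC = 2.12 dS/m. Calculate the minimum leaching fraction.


LR = ECiw / (5*ECe - ECiw)
LR = 2.12 / (5*7.5 - 2.12)
LR = 2.12 / 35.3800

0.0599


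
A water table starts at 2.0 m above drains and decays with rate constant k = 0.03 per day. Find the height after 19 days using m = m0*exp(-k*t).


m = m0 * exp(-k*t)
m = 2.0 * exp(-0.03 * 19)
m = 2.0 * exp(-0.5700)

1.1311 m


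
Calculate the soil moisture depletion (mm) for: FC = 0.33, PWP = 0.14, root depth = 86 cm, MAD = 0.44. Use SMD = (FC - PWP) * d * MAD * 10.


SMD = (FC - PWP) * d * MAD * 10
SMD = (0.33 - 0.14) * 86 * 0.44 * 10
SMD = 0.1900 * 86 * 0.44 * 10

71.8960 mm


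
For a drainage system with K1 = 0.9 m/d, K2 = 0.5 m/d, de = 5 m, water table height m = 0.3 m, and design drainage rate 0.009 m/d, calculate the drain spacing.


S^2 = 8*K2*de*m/q + 4*K1*m^2/q
S^2 = 8*0.5*5*0.3/0.009 + 4*0.9*0.3^2/0.009
S = sqrt(702.6667)

26.5079 m


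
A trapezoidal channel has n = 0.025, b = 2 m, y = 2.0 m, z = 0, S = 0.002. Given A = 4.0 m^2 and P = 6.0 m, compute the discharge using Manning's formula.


R = A/P = 4.0/6.0 = 0.666667
Q = (1/0.025) * 4.0 * 0.666667^(2/3) * 0.002^0.5

5.4606 m^3/s


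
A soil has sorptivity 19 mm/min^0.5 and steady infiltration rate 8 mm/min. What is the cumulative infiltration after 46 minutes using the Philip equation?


F = S*sqrt(t) + A*t
F = 19*sqrt(46) + 8*46
F = 19*6.782330 + 368

496.8643 mm


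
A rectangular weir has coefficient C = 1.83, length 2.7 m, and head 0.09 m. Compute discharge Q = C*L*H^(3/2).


Q = C * L * H^(3/2) = 1.83 * 2.7 * 0.09^1.5 = 1.83 * 2.7 * 0.027000

0.1334 m^3/s


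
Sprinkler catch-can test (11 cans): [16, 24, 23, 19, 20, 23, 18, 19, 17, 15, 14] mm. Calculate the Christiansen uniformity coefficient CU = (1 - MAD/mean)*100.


mean = 18.909091 mm
MAD = 2.644628 mm
CU = (1 - 2.644628/18.909091)*100

86.0140 %


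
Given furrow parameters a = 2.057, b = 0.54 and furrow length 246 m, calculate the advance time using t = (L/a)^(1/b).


t = (L/a)^(1/b)
t = (246/2.057)^(1/0.54)
t = 119.591638^(1/0.54)

7040.3476 min


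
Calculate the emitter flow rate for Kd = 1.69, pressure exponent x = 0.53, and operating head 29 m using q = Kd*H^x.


q = Kd * H^x = 1.69 * 29^0.53 = 1.69 * 5.957594

10.0683 L/h


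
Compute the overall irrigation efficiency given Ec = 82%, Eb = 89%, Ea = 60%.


Ec = 0.82, Eb = 0.89, Ea = 0.6
E = 0.82 * 0.89 * 0.6 * 100 = 43.7880%

43.7880 %


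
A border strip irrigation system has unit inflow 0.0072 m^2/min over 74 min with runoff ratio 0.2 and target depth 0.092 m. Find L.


L = q*t/((1+r)*Z)
L = 0.0072*74/((1+0.2)*0.092)
L = 0.5328/0.1104

4.8261 m


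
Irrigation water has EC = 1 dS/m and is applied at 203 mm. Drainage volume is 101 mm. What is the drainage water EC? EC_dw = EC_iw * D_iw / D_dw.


EC_dw = EC_iw * D_iw / D_dw
EC_dw = 1 * 203 / 101
EC_dw = 203 / 101

2.0099 dS/m


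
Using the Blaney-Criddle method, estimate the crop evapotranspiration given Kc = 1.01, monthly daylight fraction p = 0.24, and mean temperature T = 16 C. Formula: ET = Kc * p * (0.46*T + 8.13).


ET = Kc * p * (0.46*T + 8.13)
ET = 1.01 * 0.24 * (0.46*16 + 8.13)
ET = 1.01 * 0.24 * 15.4900

3.7548 mm/day


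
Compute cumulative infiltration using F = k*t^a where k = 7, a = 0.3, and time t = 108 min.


F = k * t^a = 7 * 108^0.3
F = 7 * 4.074057

28.5184 mm


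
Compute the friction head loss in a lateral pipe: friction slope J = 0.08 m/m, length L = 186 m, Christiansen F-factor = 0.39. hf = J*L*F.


hf = J * L * F = 0.08 * 186 * 0.39 = 5.8032 m

5.8032 m


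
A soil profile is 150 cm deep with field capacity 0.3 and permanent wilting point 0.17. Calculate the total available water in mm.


AWC = (FC - PWP) * d * 10
AWC = (0.3 - 0.17) * 150 * 10
AWC = 0.1300 * 150 * 10

195.0000 mm


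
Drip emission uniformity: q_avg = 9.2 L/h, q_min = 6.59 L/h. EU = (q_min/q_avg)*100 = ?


EU = (q_min/q_avg)*100 = (6.59/9.2)*100 = 71.6304%

71.6304 %


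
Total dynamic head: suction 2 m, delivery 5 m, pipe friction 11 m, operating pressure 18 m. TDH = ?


TDH = Hs + Hd + hf + Hp = 2 + 5 + 11 + 18 = 36

36 m


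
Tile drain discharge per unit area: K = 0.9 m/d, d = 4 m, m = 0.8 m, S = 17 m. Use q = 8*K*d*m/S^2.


q = 8*K*d*m/S^2
q = 8*0.9*4*0.8/17^2
q = 23.0400 / 289

0.0797 m/d


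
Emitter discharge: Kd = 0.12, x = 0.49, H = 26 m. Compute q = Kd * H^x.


q = Kd * H^x = 0.12 * 26^0.49 = 0.12 * 4.935566

0.5923 L/h


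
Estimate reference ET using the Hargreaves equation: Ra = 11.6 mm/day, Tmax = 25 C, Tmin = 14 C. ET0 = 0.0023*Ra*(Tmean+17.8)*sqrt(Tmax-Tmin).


Tmean = (Tmax + Tmin)/2 = (25 + 14)/2 = 19.5
ET0 = 0.0023 * 11.6 * (19.5 + 17.8) * sqrt(25 - 14)
ET0 = 0.0023 * 11.6 * 37.3 * 3.316625

3.3006 mm/day
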